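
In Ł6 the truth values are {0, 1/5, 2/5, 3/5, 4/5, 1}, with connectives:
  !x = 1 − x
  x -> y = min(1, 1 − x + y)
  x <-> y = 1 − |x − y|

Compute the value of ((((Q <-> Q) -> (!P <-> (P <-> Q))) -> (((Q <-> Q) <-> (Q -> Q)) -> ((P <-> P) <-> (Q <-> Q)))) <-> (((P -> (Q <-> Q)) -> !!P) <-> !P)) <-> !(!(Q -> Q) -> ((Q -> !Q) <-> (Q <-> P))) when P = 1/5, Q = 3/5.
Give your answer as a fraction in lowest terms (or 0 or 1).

Q <-> Q = 3/5 <-> 3/5 = 1
!P = !1/5 = 4/5
P <-> Q = 1/5 <-> 3/5 = 3/5
!P <-> (P <-> Q) = 4/5 <-> 3/5 = 4/5
(Q <-> Q) -> (!P <-> (P <-> Q)) = 1 -> 4/5 = 4/5
Q <-> Q = 3/5 <-> 3/5 = 1
Q -> Q = 3/5 -> 3/5 = 1
(Q <-> Q) <-> (Q -> Q) = 1 <-> 1 = 1
P <-> P = 1/5 <-> 1/5 = 1
Q <-> Q = 3/5 <-> 3/5 = 1
(P <-> P) <-> (Q <-> Q) = 1 <-> 1 = 1
((Q <-> Q) <-> (Q -> Q)) -> ((P <-> P) <-> (Q <-> Q)) = 1 -> 1 = 1
((Q <-> Q) -> (!P <-> (P <-> Q))) -> (((Q <-> Q) <-> (Q -> Q)) -> ((P <-> P) <-> (Q <-> Q))) = 4/5 -> 1 = 1
Q <-> Q = 3/5 <-> 3/5 = 1
P -> (Q <-> Q) = 1/5 -> 1 = 1
!P = !1/5 = 4/5
!!P = !4/5 = 1/5
(P -> (Q <-> Q)) -> !!P = 1 -> 1/5 = 1/5
!P = !1/5 = 4/5
((P -> (Q <-> Q)) -> !!P) <-> !P = 1/5 <-> 4/5 = 2/5
(((Q <-> Q) -> (!P <-> (P <-> Q))) -> (((Q <-> Q) <-> (Q -> Q)) -> ((P <-> P) <-> (Q <-> Q)))) <-> (((P -> (Q <-> Q)) -> !!P) <-> !P) = 1 <-> 2/5 = 2/5
Q -> Q = 3/5 -> 3/5 = 1
!(Q -> Q) = !1 = 0
!Q = !3/5 = 2/5
Q -> !Q = 3/5 -> 2/5 = 4/5
Q <-> P = 3/5 <-> 1/5 = 3/5
(Q -> !Q) <-> (Q <-> P) = 4/5 <-> 3/5 = 4/5
!(Q -> Q) -> ((Q -> !Q) <-> (Q <-> P)) = 0 -> 4/5 = 1
!(!(Q -> Q) -> ((Q -> !Q) <-> (Q <-> P))) = !1 = 0
((((Q <-> Q) -> (!P <-> (P <-> Q))) -> (((Q <-> Q) <-> (Q -> Q)) -> ((P <-> P) <-> (Q <-> Q)))) <-> (((P -> (Q <-> Q)) -> !!P) <-> !P)) <-> !(!(Q -> Q) -> ((Q -> !Q) <-> (Q <-> P))) = 2/5 <-> 0 = 3/5

3/5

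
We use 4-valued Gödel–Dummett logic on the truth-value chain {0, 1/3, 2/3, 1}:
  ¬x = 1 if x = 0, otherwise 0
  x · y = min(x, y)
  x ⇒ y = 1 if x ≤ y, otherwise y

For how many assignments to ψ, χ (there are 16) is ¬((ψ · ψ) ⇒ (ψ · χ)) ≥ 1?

ψ = 0, χ = 0 ↦ 0  <
ψ = 0, χ = 1/3 ↦ 0  <
ψ = 0, χ = 2/3 ↦ 0  <
ψ = 0, χ = 1 ↦ 0  <
ψ = 1/3, χ = 0 ↦ 1  ≥
ψ = 1/3, χ = 1/3 ↦ 0  <
ψ = 1/3, χ = 2/3 ↦ 0  <
ψ = 1/3, χ = 1 ↦ 0  <
ψ = 2/3, χ = 0 ↦ 1  ≥
ψ = 2/3, χ = 1/3 ↦ 0  <
ψ = 2/3, χ = 2/3 ↦ 0  <
ψ = 2/3, χ = 1 ↦ 0  <
ψ = 1, χ = 0 ↦ 1  ≥
ψ = 1, χ = 1/3 ↦ 0  <
ψ = 1, χ = 2/3 ↦ 0  <
ψ = 1, χ = 1 ↦ 0  <
So 3 of the 16 assignments meet the threshold.

3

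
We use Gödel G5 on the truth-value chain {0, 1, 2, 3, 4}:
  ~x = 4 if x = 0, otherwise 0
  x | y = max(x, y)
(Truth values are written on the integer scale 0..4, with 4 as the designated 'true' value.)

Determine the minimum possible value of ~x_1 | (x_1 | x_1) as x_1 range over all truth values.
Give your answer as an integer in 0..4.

1

Take x_1 = 1:
~x_1 = ~1 = 0
x_1 | x_1 = 1 | 1 = 1
~x_1 | (x_1 | x_1) = 0 | 1 = 1
No assignment yields a value below 1, so this is the minimum.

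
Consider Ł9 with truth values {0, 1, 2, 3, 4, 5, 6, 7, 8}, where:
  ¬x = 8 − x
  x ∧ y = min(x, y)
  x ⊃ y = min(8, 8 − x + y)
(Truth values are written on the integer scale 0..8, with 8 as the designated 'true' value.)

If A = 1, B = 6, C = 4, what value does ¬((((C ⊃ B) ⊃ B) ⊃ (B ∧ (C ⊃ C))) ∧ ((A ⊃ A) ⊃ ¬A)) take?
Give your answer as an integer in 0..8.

1

C ⊃ B = 4 ⊃ 6 = 8
(C ⊃ B) ⊃ B = 8 ⊃ 6 = 6
C ⊃ C = 4 ⊃ 4 = 8
B ∧ (C ⊃ C) = 6 ∧ 8 = 6
((C ⊃ B) ⊃ B) ⊃ (B ∧ (C ⊃ C)) = 6 ⊃ 6 = 8
A ⊃ A = 1 ⊃ 1 = 8
¬A = ¬1 = 7
(A ⊃ A) ⊃ ¬A = 8 ⊃ 7 = 7
(((C ⊃ B) ⊃ B) ⊃ (B ∧ (C ⊃ C))) ∧ ((A ⊃ A) ⊃ ¬A) = 8 ∧ 7 = 7
¬((((C ⊃ B) ⊃ B) ⊃ (B ∧ (C ⊃ C))) ∧ ((A ⊃ A) ⊃ ¬A)) = ¬7 = 1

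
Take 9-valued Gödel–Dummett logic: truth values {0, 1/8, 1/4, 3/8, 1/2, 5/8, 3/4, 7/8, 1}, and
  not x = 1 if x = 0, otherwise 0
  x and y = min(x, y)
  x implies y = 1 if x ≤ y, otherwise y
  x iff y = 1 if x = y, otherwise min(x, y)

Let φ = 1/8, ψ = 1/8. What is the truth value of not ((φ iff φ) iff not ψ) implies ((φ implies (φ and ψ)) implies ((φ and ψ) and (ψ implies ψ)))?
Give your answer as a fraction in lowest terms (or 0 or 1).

φ iff φ = 1/8 iff 1/8 = 1
not ψ = not 1/8 = 0
(φ iff φ) iff not ψ = 1 iff 0 = 0
not ((φ iff φ) iff not ψ) = not 0 = 1
φ and ψ = 1/8 and 1/8 = 1/8
φ implies (φ and ψ) = 1/8 implies 1/8 = 1
φ and ψ = 1/8 and 1/8 = 1/8
ψ implies ψ = 1/8 implies 1/8 = 1
(φ and ψ) and (ψ implies ψ) = 1/8 and 1 = 1/8
(φ implies (φ and ψ)) implies ((φ and ψ) and (ψ implies ψ)) = 1 implies 1/8 = 1/8
not ((φ iff φ) iff not ψ) implies ((φ implies (φ and ψ)) implies ((φ and ψ) and (ψ implies ψ))) = 1 implies 1/8 = 1/8

1/8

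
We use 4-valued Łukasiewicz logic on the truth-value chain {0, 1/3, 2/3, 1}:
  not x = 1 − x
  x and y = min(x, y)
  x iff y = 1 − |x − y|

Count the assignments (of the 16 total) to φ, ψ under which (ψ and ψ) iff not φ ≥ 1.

4

φ = 0, ψ = 0 ↦ 0  <
φ = 0, ψ = 1/3 ↦ 1/3  <
φ = 0, ψ = 2/3 ↦ 2/3  <
φ = 0, ψ = 1 ↦ 1  ≥
φ = 1/3, ψ = 0 ↦ 1/3  <
φ = 1/3, ψ = 1/3 ↦ 2/3  <
φ = 1/3, ψ = 2/3 ↦ 1  ≥
φ = 1/3, ψ = 1 ↦ 2/3  <
φ = 2/3, ψ = 0 ↦ 2/3  <
φ = 2/3, ψ = 1/3 ↦ 1  ≥
φ = 2/3, ψ = 2/3 ↦ 2/3  <
φ = 2/3, ψ = 1 ↦ 1/3  <
φ = 1, ψ = 0 ↦ 1  ≥
φ = 1, ψ = 1/3 ↦ 2/3  <
φ = 1, ψ = 2/3 ↦ 1/3  <
φ = 1, ψ = 1 ↦ 0  <
So 4 of the 16 assignments meet the threshold.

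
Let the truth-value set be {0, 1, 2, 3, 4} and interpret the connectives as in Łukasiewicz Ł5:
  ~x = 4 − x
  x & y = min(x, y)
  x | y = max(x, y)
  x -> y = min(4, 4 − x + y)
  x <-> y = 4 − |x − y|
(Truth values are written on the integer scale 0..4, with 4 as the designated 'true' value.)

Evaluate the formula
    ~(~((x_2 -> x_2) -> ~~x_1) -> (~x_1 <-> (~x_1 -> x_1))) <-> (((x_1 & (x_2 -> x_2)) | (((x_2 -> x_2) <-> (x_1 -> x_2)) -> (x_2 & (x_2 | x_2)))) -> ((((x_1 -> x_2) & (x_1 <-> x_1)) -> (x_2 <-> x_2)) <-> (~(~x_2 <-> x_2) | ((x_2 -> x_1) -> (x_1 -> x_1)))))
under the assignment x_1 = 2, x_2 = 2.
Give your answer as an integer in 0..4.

x_2 -> x_2 = 2 -> 2 = 4
~x_1 = ~2 = 2
~~x_1 = ~2 = 2
(x_2 -> x_2) -> ~~x_1 = 4 -> 2 = 2
~((x_2 -> x_2) -> ~~x_1) = ~2 = 2
~x_1 = ~2 = 2
~x_1 = ~2 = 2
~x_1 -> x_1 = 2 -> 2 = 4
~x_1 <-> (~x_1 -> x_1) = 2 <-> 4 = 2
~((x_2 -> x_2) -> ~~x_1) -> (~x_1 <-> (~x_1 -> x_1)) = 2 -> 2 = 4
~(~((x_2 -> x_2) -> ~~x_1) -> (~x_1 <-> (~x_1 -> x_1))) = ~4 = 0
x_2 -> x_2 = 2 -> 2 = 4
x_1 & (x_2 -> x_2) = 2 & 4 = 2
x_2 -> x_2 = 2 -> 2 = 4
x_1 -> x_2 = 2 -> 2 = 4
(x_2 -> x_2) <-> (x_1 -> x_2) = 4 <-> 4 = 4
x_2 | x_2 = 2 | 2 = 2
x_2 & (x_2 | x_2) = 2 & 2 = 2
((x_2 -> x_2) <-> (x_1 -> x_2)) -> (x_2 & (x_2 | x_2)) = 4 -> 2 = 2
(x_1 & (x_2 -> x_2)) | (((x_2 -> x_2) <-> (x_1 -> x_2)) -> (x_2 & (x_2 | x_2))) = 2 | 2 = 2
x_1 -> x_2 = 2 -> 2 = 4
x_1 <-> x_1 = 2 <-> 2 = 4
(x_1 -> x_2) & (x_1 <-> x_1) = 4 & 4 = 4
x_2 <-> x_2 = 2 <-> 2 = 4
((x_1 -> x_2) & (x_1 <-> x_1)) -> (x_2 <-> x_2) = 4 -> 4 = 4
~x_2 = ~2 = 2
~x_2 <-> x_2 = 2 <-> 2 = 4
~(~x_2 <-> x_2) = ~4 = 0
x_2 -> x_1 = 2 -> 2 = 4
x_1 -> x_1 = 2 -> 2 = 4
(x_2 -> x_1) -> (x_1 -> x_1) = 4 -> 4 = 4
~(~x_2 <-> x_2) | ((x_2 -> x_1) -> (x_1 -> x_1)) = 0 | 4 = 4
(((x_1 -> x_2) & (x_1 <-> x_1)) -> (x_2 <-> x_2)) <-> (~(~x_2 <-> x_2) | ((x_2 -> x_1) -> (x_1 -> x_1))) = 4 <-> 4 = 4
((x_1 & (x_2 -> x_2)) | (((x_2 -> x_2) <-> (x_1 -> x_2)) -> (x_2 & (x_2 | x_2)))) -> ((((x_1 -> x_2) & (x_1 <-> x_1)) -> (x_2 <-> x_2)) <-> (~(~x_2 <-> x_2) | ((x_2 -> x_1) -> (x_1 -> x_1)))) = 2 -> 4 = 4
~(~((x_2 -> x_2) -> ~~x_1) -> (~x_1 <-> (~x_1 -> x_1))) <-> (((x_1 & (x_2 -> x_2)) | (((x_2 -> x_2) <-> (x_1 -> x_2)) -> (x_2 & (x_2 | x_2)))) -> ((((x_1 -> x_2) & (x_1 <-> x_1)) -> (x_2 <-> x_2)) <-> (~(~x_2 <-> x_2) | ((x_2 -> x_1) -> (x_1 -> x_1))))) = 0 <-> 4 = 0

0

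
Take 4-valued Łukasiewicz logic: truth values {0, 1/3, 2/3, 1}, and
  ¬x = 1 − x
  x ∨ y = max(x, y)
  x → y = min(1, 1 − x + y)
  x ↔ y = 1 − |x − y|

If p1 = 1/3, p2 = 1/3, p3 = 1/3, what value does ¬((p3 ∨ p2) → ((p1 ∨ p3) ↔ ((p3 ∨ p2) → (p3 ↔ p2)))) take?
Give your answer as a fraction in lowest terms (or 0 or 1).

0

p3 ∨ p2 = 1/3 ∨ 1/3 = 1/3
p1 ∨ p3 = 1/3 ∨ 1/3 = 1/3
p3 ∨ p2 = 1/3 ∨ 1/3 = 1/3
p3 ↔ p2 = 1/3 ↔ 1/3 = 1
(p3 ∨ p2) → (p3 ↔ p2) = 1/3 → 1 = 1
(p1 ∨ p3) ↔ ((p3 ∨ p2) → (p3 ↔ p2)) = 1/3 ↔ 1 = 1/3
(p3 ∨ p2) → ((p1 ∨ p3) ↔ ((p3 ∨ p2) → (p3 ↔ p2))) = 1/3 → 1/3 = 1
¬((p3 ∨ p2) → ((p1 ∨ p3) ↔ ((p3 ∨ p2) → (p3 ↔ p2)))) = ¬1 = 0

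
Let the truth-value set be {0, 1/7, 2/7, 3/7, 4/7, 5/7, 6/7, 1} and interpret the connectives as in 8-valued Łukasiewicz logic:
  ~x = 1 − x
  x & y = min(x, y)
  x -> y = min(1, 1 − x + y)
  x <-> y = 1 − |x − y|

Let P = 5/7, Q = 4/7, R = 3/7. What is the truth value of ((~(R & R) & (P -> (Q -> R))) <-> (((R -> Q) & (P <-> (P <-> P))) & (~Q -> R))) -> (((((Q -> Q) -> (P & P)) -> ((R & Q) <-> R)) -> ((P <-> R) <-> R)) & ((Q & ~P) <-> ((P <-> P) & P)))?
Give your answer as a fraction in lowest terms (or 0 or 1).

R & R = 3/7 & 3/7 = 3/7
~(R & R) = ~3/7 = 4/7
Q -> R = 4/7 -> 3/7 = 6/7
P -> (Q -> R) = 5/7 -> 6/7 = 1
~(R & R) & (P -> (Q -> R)) = 4/7 & 1 = 4/7
R -> Q = 3/7 -> 4/7 = 1
P <-> P = 5/7 <-> 5/7 = 1
P <-> (P <-> P) = 5/7 <-> 1 = 5/7
(R -> Q) & (P <-> (P <-> P)) = 1 & 5/7 = 5/7
~Q = ~4/7 = 3/7
~Q -> R = 3/7 -> 3/7 = 1
((R -> Q) & (P <-> (P <-> P))) & (~Q -> R) = 5/7 & 1 = 5/7
(~(R & R) & (P -> (Q -> R))) <-> (((R -> Q) & (P <-> (P <-> P))) & (~Q -> R)) = 4/7 <-> 5/7 = 6/7
Q -> Q = 4/7 -> 4/7 = 1
P & P = 5/7 & 5/7 = 5/7
(Q -> Q) -> (P & P) = 1 -> 5/7 = 5/7
R & Q = 3/7 & 4/7 = 3/7
(R & Q) <-> R = 3/7 <-> 3/7 = 1
((Q -> Q) -> (P & P)) -> ((R & Q) <-> R) = 5/7 -> 1 = 1
P <-> R = 5/7 <-> 3/7 = 5/7
(P <-> R) <-> R = 5/7 <-> 3/7 = 5/7
(((Q -> Q) -> (P & P)) -> ((R & Q) <-> R)) -> ((P <-> R) <-> R) = 1 -> 5/7 = 5/7
~P = ~5/7 = 2/7
Q & ~P = 4/7 & 2/7 = 2/7
P <-> P = 5/7 <-> 5/7 = 1
(P <-> P) & P = 1 & 5/7 = 5/7
(Q & ~P) <-> ((P <-> P) & P) = 2/7 <-> 5/7 = 4/7
((((Q -> Q) -> (P & P)) -> ((R & Q) <-> R)) -> ((P <-> R) <-> R)) & ((Q & ~P) <-> ((P <-> P) & P)) = 5/7 & 4/7 = 4/7
((~(R & R) & (P -> (Q -> R))) <-> (((R -> Q) & (P <-> (P <-> P))) & (~Q -> R))) -> (((((Q -> Q) -> (P & P)) -> ((R & Q) <-> R)) -> ((P <-> R) <-> R)) & ((Q & ~P) <-> ((P <-> P) & P))) = 6/7 -> 4/7 = 5/7

5/7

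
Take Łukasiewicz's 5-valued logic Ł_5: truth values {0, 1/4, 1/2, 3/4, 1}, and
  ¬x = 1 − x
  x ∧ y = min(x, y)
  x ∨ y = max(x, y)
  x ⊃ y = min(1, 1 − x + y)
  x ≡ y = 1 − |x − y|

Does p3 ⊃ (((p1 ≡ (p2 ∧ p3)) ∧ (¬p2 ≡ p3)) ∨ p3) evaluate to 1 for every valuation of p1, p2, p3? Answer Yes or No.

At p1 = 0, p2 = 1/4, p3 = 1, for instance:
p2 ∧ p3 = 1/4 ∧ 1 = 1/4
p1 ≡ (p2 ∧ p3) = 0 ≡ 1/4 = 3/4
¬p2 = ¬1/4 = 3/4
¬p2 ≡ p3 = 3/4 ≡ 1 = 3/4
(p1 ≡ (p2 ∧ p3)) ∧ (¬p2 ≡ p3) = 3/4 ∧ 3/4 = 3/4
((p1 ≡ (p2 ∧ p3)) ∧ (¬p2 ≡ p3)) ∨ p3 = 3/4 ∨ 1 = 1
p3 ⊃ (((p1 ≡ (p2 ∧ p3)) ∧ (¬p2 ≡ p3)) ∨ p3) = 1 ⊃ 1 = 1
and checking the remaining 124 assignments likewise gives ≥ 1 in every case.

Yes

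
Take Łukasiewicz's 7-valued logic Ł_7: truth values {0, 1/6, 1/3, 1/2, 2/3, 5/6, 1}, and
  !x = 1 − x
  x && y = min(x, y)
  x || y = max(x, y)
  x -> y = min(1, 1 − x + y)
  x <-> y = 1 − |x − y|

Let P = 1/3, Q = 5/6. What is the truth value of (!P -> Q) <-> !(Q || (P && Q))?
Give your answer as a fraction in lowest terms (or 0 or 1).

1/6

!P = !1/3 = 2/3
!P -> Q = 2/3 -> 5/6 = 1
P && Q = 1/3 && 5/6 = 1/3
Q || (P && Q) = 5/6 || 1/3 = 5/6
!(Q || (P && Q)) = !5/6 = 1/6
(!P -> Q) <-> !(Q || (P && Q)) = 1 <-> 1/6 = 1/6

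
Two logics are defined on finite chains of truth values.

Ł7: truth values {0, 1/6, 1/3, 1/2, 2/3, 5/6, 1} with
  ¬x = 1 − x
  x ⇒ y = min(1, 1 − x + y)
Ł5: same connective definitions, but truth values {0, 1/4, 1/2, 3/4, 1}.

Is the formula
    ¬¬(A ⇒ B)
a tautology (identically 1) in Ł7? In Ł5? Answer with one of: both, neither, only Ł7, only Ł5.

neither

In Ł7: at A = 1/6, B = 0 the value is 5/6 — not a tautology.
In Ł5: at A = 1/4, B = 0 the value is 3/4 — not a tautology.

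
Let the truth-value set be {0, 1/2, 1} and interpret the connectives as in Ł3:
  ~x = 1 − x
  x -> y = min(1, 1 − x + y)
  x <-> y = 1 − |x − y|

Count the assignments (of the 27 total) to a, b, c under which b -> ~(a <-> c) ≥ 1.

value 1: 17 assignments (counts)
value 1/2: 7 assignments
value 0: 3 assignments
So 17 of the 27 assignments meet the threshold.

17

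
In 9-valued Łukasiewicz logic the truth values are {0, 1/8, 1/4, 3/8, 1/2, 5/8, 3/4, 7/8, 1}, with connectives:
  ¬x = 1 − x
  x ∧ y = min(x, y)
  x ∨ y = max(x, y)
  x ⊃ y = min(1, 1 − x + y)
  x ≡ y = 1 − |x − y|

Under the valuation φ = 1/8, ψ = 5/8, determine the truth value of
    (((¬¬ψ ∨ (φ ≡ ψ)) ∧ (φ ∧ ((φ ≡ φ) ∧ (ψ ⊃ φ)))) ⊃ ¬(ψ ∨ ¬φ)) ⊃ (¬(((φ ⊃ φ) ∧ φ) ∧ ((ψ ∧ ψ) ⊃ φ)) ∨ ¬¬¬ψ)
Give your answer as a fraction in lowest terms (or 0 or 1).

¬ψ = ¬5/8 = 3/8
¬¬ψ = ¬3/8 = 5/8
φ ≡ ψ = 1/8 ≡ 5/8 = 1/2
¬¬ψ ∨ (φ ≡ ψ) = 5/8 ∨ 1/2 = 5/8
φ ≡ φ = 1/8 ≡ 1/8 = 1
ψ ⊃ φ = 5/8 ⊃ 1/8 = 1/2
(φ ≡ φ) ∧ (ψ ⊃ φ) = 1 ∧ 1/2 = 1/2
φ ∧ ((φ ≡ φ) ∧ (ψ ⊃ φ)) = 1/8 ∧ 1/2 = 1/8
(¬¬ψ ∨ (φ ≡ ψ)) ∧ (φ ∧ ((φ ≡ φ) ∧ (ψ ⊃ φ))) = 5/8 ∧ 1/8 = 1/8
¬φ = ¬1/8 = 7/8
ψ ∨ ¬φ = 5/8 ∨ 7/8 = 7/8
¬(ψ ∨ ¬φ) = ¬7/8 = 1/8
((¬¬ψ ∨ (φ ≡ ψ)) ∧ (φ ∧ ((φ ≡ φ) ∧ (ψ ⊃ φ)))) ⊃ ¬(ψ ∨ ¬φ) = 1/8 ⊃ 1/8 = 1
φ ⊃ φ = 1/8 ⊃ 1/8 = 1
(φ ⊃ φ) ∧ φ = 1 ∧ 1/8 = 1/8
ψ ∧ ψ = 5/8 ∧ 5/8 = 5/8
(ψ ∧ ψ) ⊃ φ = 5/8 ⊃ 1/8 = 1/2
((φ ⊃ φ) ∧ φ) ∧ ((ψ ∧ ψ) ⊃ φ) = 1/8 ∧ 1/2 = 1/8
¬(((φ ⊃ φ) ∧ φ) ∧ ((ψ ∧ ψ) ⊃ φ)) = ¬1/8 = 7/8
¬ψ = ¬5/8 = 3/8
¬¬ψ = ¬3/8 = 5/8
¬¬¬ψ = ¬5/8 = 3/8
¬(((φ ⊃ φ) ∧ φ) ∧ ((ψ ∧ ψ) ⊃ φ)) ∨ ¬¬¬ψ = 7/8 ∨ 3/8 = 7/8
(((¬¬ψ ∨ (φ ≡ ψ)) ∧ (φ ∧ ((φ ≡ φ) ∧ (ψ ⊃ φ)))) ⊃ ¬(ψ ∨ ¬φ)) ⊃ (¬(((φ ⊃ φ) ∧ φ) ∧ ((ψ ∧ ψ) ⊃ φ)) ∨ ¬¬¬ψ) = 1 ⊃ 7/8 = 7/8

7/8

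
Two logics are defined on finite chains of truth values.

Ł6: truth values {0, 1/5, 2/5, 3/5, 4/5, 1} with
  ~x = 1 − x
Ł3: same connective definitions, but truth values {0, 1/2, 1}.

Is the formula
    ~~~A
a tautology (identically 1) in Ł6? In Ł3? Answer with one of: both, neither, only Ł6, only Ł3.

neither

In Ł6: at A = 1/5 the value is 4/5 — not a tautology.
In Ł3: at A = 1/2 the value is 1/2 — not a tautology.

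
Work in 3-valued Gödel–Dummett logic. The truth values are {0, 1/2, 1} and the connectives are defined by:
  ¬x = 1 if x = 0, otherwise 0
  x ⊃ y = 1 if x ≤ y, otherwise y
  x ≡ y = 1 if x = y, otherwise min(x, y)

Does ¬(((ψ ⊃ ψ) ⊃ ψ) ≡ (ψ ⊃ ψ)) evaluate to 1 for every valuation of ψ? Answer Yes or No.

Counterexample: take ψ = 1/2.
ψ ⊃ ψ = 1/2 ⊃ 1/2 = 1
(ψ ⊃ ψ) ⊃ ψ = 1 ⊃ 1/2 = 1/2
ψ ⊃ ψ = 1/2 ⊃ 1/2 = 1
((ψ ⊃ ψ) ⊃ ψ) ≡ (ψ ⊃ ψ) = 1/2 ≡ 1 = 1/2
¬(((ψ ⊃ ψ) ⊃ ψ) ≡ (ψ ⊃ ψ)) = ¬1/2 = 0
This gives 0 ≠ 1.

No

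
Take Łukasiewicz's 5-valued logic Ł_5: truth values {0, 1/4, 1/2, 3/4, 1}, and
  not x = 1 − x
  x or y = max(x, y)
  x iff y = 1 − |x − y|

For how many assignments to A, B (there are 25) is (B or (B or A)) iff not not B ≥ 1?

value 1: 15 assignments (counts)
value 3/4: 4 assignments
value 1/2: 3 assignments
value 1/4: 2 assignments
value 0: 1 assignment
So 15 of the 25 assignments meet the threshold.

15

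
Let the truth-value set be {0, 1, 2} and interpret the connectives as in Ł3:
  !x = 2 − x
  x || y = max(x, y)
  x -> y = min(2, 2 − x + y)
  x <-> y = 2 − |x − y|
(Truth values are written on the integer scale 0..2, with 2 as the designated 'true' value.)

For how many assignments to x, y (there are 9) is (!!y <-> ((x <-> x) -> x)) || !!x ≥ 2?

x = 0, y = 0 ↦ 2  ≥
x = 0, y = 1 ↦ 1  <
x = 0, y = 2 ↦ 0  <
x = 1, y = 0 ↦ 1  <
x = 1, y = 1 ↦ 2  ≥
x = 1, y = 2 ↦ 1  <
x = 2, y = 0 ↦ 2  ≥
x = 2, y = 1 ↦ 2  ≥
x = 2, y = 2 ↦ 2  ≥
So 5 of the 9 assignments meet the threshold.

5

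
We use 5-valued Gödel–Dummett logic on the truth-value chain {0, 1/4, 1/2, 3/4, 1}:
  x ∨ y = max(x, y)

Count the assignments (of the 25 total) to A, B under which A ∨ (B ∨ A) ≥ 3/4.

value 1: 9 assignments (counts)
value 3/4: 7 assignments (counts)
value 1/2: 5 assignments
value 1/4: 3 assignments
value 0: 1 assignment
So 16 of the 25 assignments meet the threshold.

16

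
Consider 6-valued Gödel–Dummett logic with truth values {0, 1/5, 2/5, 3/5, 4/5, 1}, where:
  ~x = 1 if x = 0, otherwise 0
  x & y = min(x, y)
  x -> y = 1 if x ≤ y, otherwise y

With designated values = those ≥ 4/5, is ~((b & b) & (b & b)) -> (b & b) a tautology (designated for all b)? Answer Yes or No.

Counterexample: take b = 0.
b & b = 0 & 0 = 0
b & b = 0 & 0 = 0
(b & b) & (b & b) = 0 & 0 = 0
~((b & b) & (b & b)) = ~0 = 1
~((b & b) & (b & b)) -> (b & b) = 1 -> 0 = 0
This gives 0, which is below 4/5.

No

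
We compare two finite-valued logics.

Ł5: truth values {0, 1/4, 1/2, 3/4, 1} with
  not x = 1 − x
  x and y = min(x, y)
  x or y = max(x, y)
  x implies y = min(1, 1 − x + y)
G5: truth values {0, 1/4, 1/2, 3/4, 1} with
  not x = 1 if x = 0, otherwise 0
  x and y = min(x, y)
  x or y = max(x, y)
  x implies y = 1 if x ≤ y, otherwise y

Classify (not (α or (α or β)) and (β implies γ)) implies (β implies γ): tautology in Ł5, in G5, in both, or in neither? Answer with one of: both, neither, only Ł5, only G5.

In Ł5: every assignment gives 1 — tautology.
In G5: every assignment gives 1 — tautology.

both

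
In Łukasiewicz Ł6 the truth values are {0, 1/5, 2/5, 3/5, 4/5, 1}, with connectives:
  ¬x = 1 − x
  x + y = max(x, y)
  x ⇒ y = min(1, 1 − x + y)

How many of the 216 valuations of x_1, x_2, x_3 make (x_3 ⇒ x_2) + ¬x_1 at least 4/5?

176

value 1: 141 assignments (counts)
value 4/5: 35 assignments (counts)
value 3/5: 22 assignments
value 2/5: 12 assignments
value 1/5: 5 assignments
value 0: 1 assignment
So 176 of the 216 assignments meet the threshold.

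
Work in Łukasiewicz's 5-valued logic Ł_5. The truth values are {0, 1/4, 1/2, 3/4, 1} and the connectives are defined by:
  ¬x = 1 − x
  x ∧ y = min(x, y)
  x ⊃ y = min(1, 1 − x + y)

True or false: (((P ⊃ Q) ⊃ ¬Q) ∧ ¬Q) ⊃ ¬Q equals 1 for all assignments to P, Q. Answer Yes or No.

Yes

At P = 1/2, Q = 1/2, for instance:
P ⊃ Q = 1/2 ⊃ 1/2 = 1
¬Q = ¬1/2 = 1/2
(P ⊃ Q) ⊃ ¬Q = 1 ⊃ 1/2 = 1/2
¬Q = ¬1/2 = 1/2
((P ⊃ Q) ⊃ ¬Q) ∧ ¬Q = 1/2 ∧ 1/2 = 1/2
(((P ⊃ Q) ⊃ ¬Q) ∧ ¬Q) ⊃ ¬Q = 1/2 ⊃ 1/2 = 1
and checking the remaining 24 assignments likewise gives ≥ 1 in every case.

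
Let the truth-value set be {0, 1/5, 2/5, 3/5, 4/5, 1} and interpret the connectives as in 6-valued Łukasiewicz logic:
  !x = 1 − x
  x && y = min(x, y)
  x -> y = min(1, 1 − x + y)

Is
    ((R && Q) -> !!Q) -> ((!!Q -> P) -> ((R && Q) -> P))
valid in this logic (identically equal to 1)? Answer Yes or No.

Yes

At P = 0, Q = 4/5, R = 4/5, for instance:
R && Q = 4/5 && 4/5 = 4/5
!Q = !4/5 = 1/5
!!Q = !1/5 = 4/5
(R && Q) -> !!Q = 4/5 -> 4/5 = 1
!!Q -> P = 4/5 -> 0 = 1/5
(R && Q) -> P = 4/5 -> 0 = 1/5
(!!Q -> P) -> ((R && Q) -> P) = 1/5 -> 1/5 = 1
((R && Q) -> !!Q) -> ((!!Q -> P) -> ((R && Q) -> P)) = 1 -> 1 = 1
and checking the remaining 215 assignments likewise gives ≥ 1 in every case.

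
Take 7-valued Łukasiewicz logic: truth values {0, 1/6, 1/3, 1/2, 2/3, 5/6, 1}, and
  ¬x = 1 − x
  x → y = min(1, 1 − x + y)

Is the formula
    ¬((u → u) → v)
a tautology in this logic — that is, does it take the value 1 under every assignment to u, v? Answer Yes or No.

Counterexample: take u = 0, v = 1/6.
u → u = 0 → 0 = 1
(u → u) → v = 1 → 1/6 = 1/6
¬((u → u) → v) = ¬1/6 = 5/6
This gives 5/6 ≠ 1.

No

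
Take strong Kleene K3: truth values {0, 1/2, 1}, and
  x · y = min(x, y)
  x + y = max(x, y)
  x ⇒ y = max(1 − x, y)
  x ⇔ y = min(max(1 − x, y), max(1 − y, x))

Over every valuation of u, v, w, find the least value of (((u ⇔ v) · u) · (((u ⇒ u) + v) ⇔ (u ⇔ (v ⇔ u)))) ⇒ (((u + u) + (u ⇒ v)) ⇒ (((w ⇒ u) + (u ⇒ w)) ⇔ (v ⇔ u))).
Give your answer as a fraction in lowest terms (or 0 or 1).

Take u = 1/2, v = 0, w = 0:
u ⇔ v = 1/2 ⇔ 0 = 1/2
(u ⇔ v) · u = 1/2 · 1/2 = 1/2
u ⇒ u = 1/2 ⇒ 1/2 = 1/2
(u ⇒ u) + v = 1/2 + 0 = 1/2
v ⇔ u = 0 ⇔ 1/2 = 1/2
u ⇔ (v ⇔ u) = 1/2 ⇔ 1/2 = 1/2
((u ⇒ u) + v) ⇔ (u ⇔ (v ⇔ u)) = 1/2 ⇔ 1/2 = 1/2
((u ⇔ v) · u) · (((u ⇒ u) + v) ⇔ (u ⇔ (v ⇔ u))) = 1/2 · 1/2 = 1/2
u + u = 1/2 + 1/2 = 1/2
u ⇒ v = 1/2 ⇒ 0 = 1/2
(u + u) + (u ⇒ v) = 1/2 + 1/2 = 1/2
w ⇒ u = 0 ⇒ 1/2 = 1
u ⇒ w = 1/2 ⇒ 0 = 1/2
(w ⇒ u) + (u ⇒ w) = 1 + 1/2 = 1
v ⇔ u = 0 ⇔ 1/2 = 1/2
((w ⇒ u) + (u ⇒ w)) ⇔ (v ⇔ u) = 1 ⇔ 1/2 = 1/2
((u + u) + (u ⇒ v)) ⇒ (((w ⇒ u) + (u ⇒ w)) ⇔ (v ⇔ u)) = 1/2 ⇒ 1/2 = 1/2
(((u ⇔ v) · u) · (((u ⇒ u) + v) ⇔ (u ⇔ (v ⇔ u)))) ⇒ (((u + u) + (u ⇒ v)) ⇒ (((w ⇒ u) + (u ⇒ w)) ⇔ (v ⇔ u))) = 1/2 ⇒ 1/2 = 1/2
No assignment yields a value below 1/2, so this is the minimum.

1/2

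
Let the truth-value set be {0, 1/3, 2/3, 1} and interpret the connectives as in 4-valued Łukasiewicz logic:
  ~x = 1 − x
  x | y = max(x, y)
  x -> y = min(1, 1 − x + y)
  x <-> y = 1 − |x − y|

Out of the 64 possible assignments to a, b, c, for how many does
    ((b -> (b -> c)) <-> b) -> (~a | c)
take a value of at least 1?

value 1: 58 assignments (counts)
value 2/3: 4 assignments
value 1/3: 1 assignment
value 0: 1 assignment
So 58 of the 64 assignments meet the threshold.

58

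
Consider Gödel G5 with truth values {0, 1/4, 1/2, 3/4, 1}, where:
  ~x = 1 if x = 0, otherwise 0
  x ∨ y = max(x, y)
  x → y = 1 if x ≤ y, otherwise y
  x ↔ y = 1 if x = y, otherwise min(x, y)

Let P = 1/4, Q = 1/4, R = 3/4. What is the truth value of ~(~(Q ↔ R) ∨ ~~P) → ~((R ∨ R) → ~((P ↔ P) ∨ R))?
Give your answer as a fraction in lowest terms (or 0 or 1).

1

Q ↔ R = 1/4 ↔ 3/4 = 1/4
~(Q ↔ R) = ~1/4 = 0
~P = ~1/4 = 0
~~P = ~0 = 1
~(Q ↔ R) ∨ ~~P = 0 ∨ 1 = 1
~(~(Q ↔ R) ∨ ~~P) = ~1 = 0
R ∨ R = 3/4 ∨ 3/4 = 3/4
P ↔ P = 1/4 ↔ 1/4 = 1
(P ↔ P) ∨ R = 1 ∨ 3/4 = 1
~((P ↔ P) ∨ R) = ~1 = 0
(R ∨ R) → ~((P ↔ P) ∨ R) = 3/4 → 0 = 0
~((R ∨ R) → ~((P ↔ P) ∨ R)) = ~0 = 1
~(~(Q ↔ R) ∨ ~~P) → ~((R ∨ R) → ~((P ↔ P) ∨ R)) = 0 → 1 = 1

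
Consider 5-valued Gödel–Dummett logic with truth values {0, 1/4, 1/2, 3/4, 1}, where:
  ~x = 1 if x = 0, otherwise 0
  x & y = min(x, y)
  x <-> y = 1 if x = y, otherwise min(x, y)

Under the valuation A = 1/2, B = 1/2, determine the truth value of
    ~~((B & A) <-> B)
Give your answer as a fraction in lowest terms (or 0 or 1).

B & A = 1/2 & 1/2 = 1/2
(B & A) <-> B = 1/2 <-> 1/2 = 1
~((B & A) <-> B) = ~1 = 0
~~((B & A) <-> B) = ~0 = 1

1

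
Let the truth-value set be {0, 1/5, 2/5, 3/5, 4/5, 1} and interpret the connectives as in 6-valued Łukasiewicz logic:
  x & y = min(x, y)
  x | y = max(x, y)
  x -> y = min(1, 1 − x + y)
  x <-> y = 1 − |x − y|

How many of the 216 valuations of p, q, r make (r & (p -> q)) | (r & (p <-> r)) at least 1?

value 1: 26 assignments (counts)
value 4/5: 42 assignments
value 3/5: 40 assignments
value 2/5: 36 assignments
value 1/5: 36 assignments
value 0: 36 assignments
So 26 of the 216 assignments meet the threshold.

26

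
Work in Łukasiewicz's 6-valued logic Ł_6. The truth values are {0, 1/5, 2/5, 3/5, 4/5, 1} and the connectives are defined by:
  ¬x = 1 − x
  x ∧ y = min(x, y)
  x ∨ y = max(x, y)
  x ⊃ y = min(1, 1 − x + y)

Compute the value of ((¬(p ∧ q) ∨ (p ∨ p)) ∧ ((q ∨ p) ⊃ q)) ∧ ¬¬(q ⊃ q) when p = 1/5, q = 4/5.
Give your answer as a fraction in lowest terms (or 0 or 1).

p ∧ q = 1/5 ∧ 4/5 = 1/5
¬(p ∧ q) = ¬1/5 = 4/5
p ∨ p = 1/5 ∨ 1/5 = 1/5
¬(p ∧ q) ∨ (p ∨ p) = 4/5 ∨ 1/5 = 4/5
q ∨ p = 4/5 ∨ 1/5 = 4/5
(q ∨ p) ⊃ q = 4/5 ⊃ 4/5 = 1
(¬(p ∧ q) ∨ (p ∨ p)) ∧ ((q ∨ p) ⊃ q) = 4/5 ∧ 1 = 4/5
q ⊃ q = 4/5 ⊃ 4/5 = 1
¬(q ⊃ q) = ¬1 = 0
¬¬(q ⊃ q) = ¬0 = 1
((¬(p ∧ q) ∨ (p ∨ p)) ∧ ((q ∨ p) ⊃ q)) ∧ ¬¬(q ⊃ q) = 4/5 ∧ 1 = 4/5

4/5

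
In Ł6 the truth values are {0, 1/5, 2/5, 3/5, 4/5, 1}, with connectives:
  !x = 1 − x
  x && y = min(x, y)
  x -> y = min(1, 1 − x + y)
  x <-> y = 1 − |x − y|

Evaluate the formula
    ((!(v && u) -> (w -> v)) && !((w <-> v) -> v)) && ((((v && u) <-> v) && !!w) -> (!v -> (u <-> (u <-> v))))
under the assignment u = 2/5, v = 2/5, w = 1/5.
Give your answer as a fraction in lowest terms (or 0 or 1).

v && u = 2/5 && 2/5 = 2/5
!(v && u) = !2/5 = 3/5
w -> v = 1/5 -> 2/5 = 1
!(v && u) -> (w -> v) = 3/5 -> 1 = 1
w <-> v = 1/5 <-> 2/5 = 4/5
(w <-> v) -> v = 4/5 -> 2/5 = 3/5
!((w <-> v) -> v) = !3/5 = 2/5
(!(v && u) -> (w -> v)) && !((w <-> v) -> v) = 1 && 2/5 = 2/5
v && u = 2/5 && 2/5 = 2/5
(v && u) <-> v = 2/5 <-> 2/5 = 1
!w = !1/5 = 4/5
!!w = !4/5 = 1/5
((v && u) <-> v) && !!w = 1 && 1/5 = 1/5
!v = !2/5 = 3/5
u <-> v = 2/5 <-> 2/5 = 1
u <-> (u <-> v) = 2/5 <-> 1 = 2/5
!v -> (u <-> (u <-> v)) = 3/5 -> 2/5 = 4/5
(((v && u) <-> v) && !!w) -> (!v -> (u <-> (u <-> v))) = 1/5 -> 4/5 = 1
((!(v && u) -> (w -> v)) && !((w <-> v) -> v)) && ((((v && u) <-> v) && !!w) -> (!v -> (u <-> (u <-> v)))) = 2/5 && 1 = 2/5

2/5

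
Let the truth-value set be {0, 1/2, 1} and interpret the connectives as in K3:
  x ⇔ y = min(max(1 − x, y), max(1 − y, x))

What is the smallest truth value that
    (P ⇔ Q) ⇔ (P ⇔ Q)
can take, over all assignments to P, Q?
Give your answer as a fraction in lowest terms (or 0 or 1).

1/2

Take P = 0, Q = 1/2:
P ⇔ Q = 0 ⇔ 1/2 = 1/2
P ⇔ Q = 0 ⇔ 1/2 = 1/2
(P ⇔ Q) ⇔ (P ⇔ Q) = 1/2 ⇔ 1/2 = 1/2
No assignment yields a value below 1/2, so this is the minimum.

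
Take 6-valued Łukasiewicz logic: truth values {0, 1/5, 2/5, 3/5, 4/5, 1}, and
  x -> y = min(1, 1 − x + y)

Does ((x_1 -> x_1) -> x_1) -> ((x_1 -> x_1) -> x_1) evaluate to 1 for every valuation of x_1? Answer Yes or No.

Yes

x_1 = 0 ↦ 1
x_1 = 1/5 ↦ 1
x_1 = 2/5 ↦ 1
x_1 = 3/5 ↦ 1
x_1 = 4/5 ↦ 1
x_1 = 1 ↦ 1
Every assignment gives a value ≥ 1.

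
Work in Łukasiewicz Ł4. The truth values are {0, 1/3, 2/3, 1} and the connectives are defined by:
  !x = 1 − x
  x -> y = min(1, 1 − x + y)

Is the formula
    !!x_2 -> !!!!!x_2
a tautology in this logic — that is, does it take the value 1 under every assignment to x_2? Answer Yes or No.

Counterexample: take x_2 = 2/3.
!x_2 = !2/3 = 1/3
!!x_2 = !1/3 = 2/3
!x_2 = !2/3 = 1/3
!!x_2 = !1/3 = 2/3
!!!x_2 = !2/3 = 1/3
!!!!x_2 = !1/3 = 2/3
!!!!!x_2 = !2/3 = 1/3
!!x_2 -> !!!!!x_2 = 2/3 -> 1/3 = 2/3
This gives 2/3 ≠ 1.

No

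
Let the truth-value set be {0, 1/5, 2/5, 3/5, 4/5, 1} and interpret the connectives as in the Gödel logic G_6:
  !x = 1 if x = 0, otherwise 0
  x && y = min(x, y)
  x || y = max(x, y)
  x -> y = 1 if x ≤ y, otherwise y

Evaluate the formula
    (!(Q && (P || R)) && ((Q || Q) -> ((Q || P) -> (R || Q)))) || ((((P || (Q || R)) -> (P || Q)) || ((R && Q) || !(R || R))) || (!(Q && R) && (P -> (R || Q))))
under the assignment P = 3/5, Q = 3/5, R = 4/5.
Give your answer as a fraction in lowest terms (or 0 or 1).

P || R = 3/5 || 4/5 = 4/5
Q && (P || R) = 3/5 && 4/5 = 3/5
!(Q && (P || R)) = !3/5 = 0
Q || Q = 3/5 || 3/5 = 3/5
Q || P = 3/5 || 3/5 = 3/5
R || Q = 4/5 || 3/5 = 4/5
(Q || P) -> (R || Q) = 3/5 -> 4/5 = 1
(Q || Q) -> ((Q || P) -> (R || Q)) = 3/5 -> 1 = 1
!(Q && (P || R)) && ((Q || Q) -> ((Q || P) -> (R || Q))) = 0 && 1 = 0
Q || R = 3/5 || 4/5 = 4/5
P || (Q || R) = 3/5 || 4/5 = 4/5
P || Q = 3/5 || 3/5 = 3/5
(P || (Q || R)) -> (P || Q) = 4/5 -> 3/5 = 3/5
R && Q = 4/5 && 3/5 = 3/5
R || R = 4/5 || 4/5 = 4/5
!(R || R) = !4/5 = 0
(R && Q) || !(R || R) = 3/5 || 0 = 3/5
((P || (Q || R)) -> (P || Q)) || ((R && Q) || !(R || R)) = 3/5 || 3/5 = 3/5
Q && R = 3/5 && 4/5 = 3/5
!(Q && R) = !3/5 = 0
R || Q = 4/5 || 3/5 = 4/5
P -> (R || Q) = 3/5 -> 4/5 = 1
!(Q && R) && (P -> (R || Q)) = 0 && 1 = 0
(((P || (Q || R)) -> (P || Q)) || ((R && Q) || !(R || R))) || (!(Q && R) && (P -> (R || Q))) = 3/5 || 0 = 3/5
(!(Q && (P || R)) && ((Q || Q) -> ((Q || P) -> (R || Q)))) || ((((P || (Q || R)) -> (P || Q)) || ((R && Q) || !(R || R))) || (!(Q && R) && (P -> (R || Q)))) = 0 || 3/5 = 3/5

3/5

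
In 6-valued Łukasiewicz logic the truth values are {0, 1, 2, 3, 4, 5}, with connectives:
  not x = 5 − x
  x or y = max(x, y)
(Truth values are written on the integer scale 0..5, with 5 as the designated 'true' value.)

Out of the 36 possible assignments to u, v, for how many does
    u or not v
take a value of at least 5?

11

value 5: 11 assignments (counts)
value 4: 9 assignments
value 3: 7 assignments
value 2: 5 assignments
value 1: 3 assignments
value 0: 1 assignment
So 11 of the 36 assignments meet the threshold.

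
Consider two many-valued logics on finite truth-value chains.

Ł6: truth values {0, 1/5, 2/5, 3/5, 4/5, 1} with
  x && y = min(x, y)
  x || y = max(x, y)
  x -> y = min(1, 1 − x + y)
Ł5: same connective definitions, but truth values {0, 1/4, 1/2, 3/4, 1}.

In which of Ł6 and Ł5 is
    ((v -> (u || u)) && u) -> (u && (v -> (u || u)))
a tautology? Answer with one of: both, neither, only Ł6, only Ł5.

both

In Ł6: every assignment gives 1 — tautology.
In Ł5: every assignment gives 1 — tautology.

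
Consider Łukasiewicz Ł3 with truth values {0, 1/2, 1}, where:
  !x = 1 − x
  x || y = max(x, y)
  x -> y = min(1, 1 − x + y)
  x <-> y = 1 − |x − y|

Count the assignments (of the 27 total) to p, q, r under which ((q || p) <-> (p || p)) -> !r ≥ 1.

value 1: 13 assignments (counts)
value 1/2: 8 assignments
value 0: 6 assignments
So 13 of the 27 assignments meet the threshold.

13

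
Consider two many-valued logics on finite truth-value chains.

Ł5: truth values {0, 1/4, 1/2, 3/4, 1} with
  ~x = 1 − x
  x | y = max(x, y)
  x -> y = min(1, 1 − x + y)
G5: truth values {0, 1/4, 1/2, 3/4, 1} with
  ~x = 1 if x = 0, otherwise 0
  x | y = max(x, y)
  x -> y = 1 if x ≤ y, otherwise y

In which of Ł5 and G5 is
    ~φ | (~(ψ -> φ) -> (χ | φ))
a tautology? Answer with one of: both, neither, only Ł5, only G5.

only G5

In Ł5: at φ = 1/4, ψ = 3/4, χ = 0 the value is 3/4 — not a tautology.
In G5: every assignment gives 1 — tautology.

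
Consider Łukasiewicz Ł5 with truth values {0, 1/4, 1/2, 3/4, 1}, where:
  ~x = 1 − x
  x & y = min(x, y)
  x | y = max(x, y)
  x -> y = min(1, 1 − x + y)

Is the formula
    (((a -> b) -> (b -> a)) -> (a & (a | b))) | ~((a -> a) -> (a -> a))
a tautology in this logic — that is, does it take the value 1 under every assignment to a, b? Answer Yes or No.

Counterexample: take a = 0, b = 0.
a -> b = 0 -> 0 = 1
b -> a = 0 -> 0 = 1
(a -> b) -> (b -> a) = 1 -> 1 = 1
a | b = 0 | 0 = 0
a & (a | b) = 0 & 0 = 0
((a -> b) -> (b -> a)) -> (a & (a | b)) = 1 -> 0 = 0
a -> a = 0 -> 0 = 1
a -> a = 0 -> 0 = 1
(a -> a) -> (a -> a) = 1 -> 1 = 1
~((a -> a) -> (a -> a)) = ~1 = 0
(((a -> b) -> (b -> a)) -> (a & (a | b))) | ~((a -> a) -> (a -> a)) = 0 | 0 = 0
This gives 0 ≠ 1.

No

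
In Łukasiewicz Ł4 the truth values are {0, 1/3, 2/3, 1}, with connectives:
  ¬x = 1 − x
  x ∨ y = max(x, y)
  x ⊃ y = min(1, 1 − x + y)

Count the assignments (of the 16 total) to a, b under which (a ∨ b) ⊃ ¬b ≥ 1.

a = 0, b = 0 ↦ 1  ≥
a = 0, b = 1/3 ↦ 1  ≥
a = 0, b = 2/3 ↦ 2/3  <
a = 0, b = 1 ↦ 0  <
a = 1/3, b = 0 ↦ 1  ≥
a = 1/3, b = 1/3 ↦ 1  ≥
a = 1/3, b = 2/3 ↦ 2/3  <
a = 1/3, b = 1 ↦ 0  <
a = 2/3, b = 0 ↦ 1  ≥
a = 2/3, b = 1/3 ↦ 1  ≥
a = 2/3, b = 2/3 ↦ 2/3  <
a = 2/3, b = 1 ↦ 0  <
a = 1, b = 0 ↦ 1  ≥
a = 1, b = 1/3 ↦ 2/3  <
a = 1, b = 2/3 ↦ 1/3  <
a = 1, b = 1 ↦ 0  <
So 7 of the 16 assignments meet the threshold.

7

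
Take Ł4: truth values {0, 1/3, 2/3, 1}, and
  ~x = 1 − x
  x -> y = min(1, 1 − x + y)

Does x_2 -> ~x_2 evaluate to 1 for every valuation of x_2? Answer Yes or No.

Counterexample: take x_2 = 2/3.
~x_2 = ~2/3 = 1/3
x_2 -> ~x_2 = 2/3 -> 1/3 = 2/3
This gives 2/3 ≠ 1.

No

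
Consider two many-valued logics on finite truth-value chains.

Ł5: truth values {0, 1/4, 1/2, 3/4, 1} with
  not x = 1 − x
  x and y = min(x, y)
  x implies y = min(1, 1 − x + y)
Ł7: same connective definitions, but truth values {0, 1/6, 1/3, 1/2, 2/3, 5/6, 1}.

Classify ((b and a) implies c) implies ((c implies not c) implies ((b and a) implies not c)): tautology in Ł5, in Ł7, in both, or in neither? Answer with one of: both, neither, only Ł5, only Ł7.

both

In Ł5: every assignment gives 1 — tautology.
In Ł7: every assignment gives 1 — tautology.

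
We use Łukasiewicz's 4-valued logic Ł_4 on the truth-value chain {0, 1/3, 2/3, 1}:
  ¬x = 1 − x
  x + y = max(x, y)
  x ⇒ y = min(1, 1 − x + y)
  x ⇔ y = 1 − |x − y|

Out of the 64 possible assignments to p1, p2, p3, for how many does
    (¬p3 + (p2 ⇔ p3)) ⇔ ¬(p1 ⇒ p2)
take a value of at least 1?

value 1: 6 assignments (counts)
value 2/3: 14 assignments
value 1/3: 24 assignments
value 0: 20 assignments
So 6 of the 64 assignments meet the threshold.

6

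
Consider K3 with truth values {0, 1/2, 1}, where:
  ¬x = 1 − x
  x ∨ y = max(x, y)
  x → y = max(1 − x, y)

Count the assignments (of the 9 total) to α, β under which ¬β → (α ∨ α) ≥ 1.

5

α = 0, β = 0 ↦ 0  <
α = 0, β = 1/2 ↦ 1/2  <
α = 0, β = 1 ↦ 1  ≥
α = 1/2, β = 0 ↦ 1/2  <
α = 1/2, β = 1/2 ↦ 1/2  <
α = 1/2, β = 1 ↦ 1  ≥
α = 1, β = 0 ↦ 1  ≥
α = 1, β = 1/2 ↦ 1  ≥
α = 1, β = 1 ↦ 1  ≥
So 5 of the 9 assignments meet the threshold.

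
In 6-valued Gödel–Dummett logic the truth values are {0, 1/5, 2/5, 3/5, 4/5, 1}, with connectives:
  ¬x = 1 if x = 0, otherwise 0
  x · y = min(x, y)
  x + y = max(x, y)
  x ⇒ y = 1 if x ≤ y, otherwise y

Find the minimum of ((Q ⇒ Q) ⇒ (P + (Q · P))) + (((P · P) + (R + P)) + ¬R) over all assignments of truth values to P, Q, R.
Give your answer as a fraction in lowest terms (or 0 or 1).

Take P = 0, Q = 0, R = 1/5:
Q ⇒ Q = 0 ⇒ 0 = 1
Q · P = 0 · 0 = 0
P + (Q · P) = 0 + 0 = 0
(Q ⇒ Q) ⇒ (P + (Q · P)) = 1 ⇒ 0 = 0
P · P = 0 · 0 = 0
R + P = 1/5 + 0 = 1/5
(P · P) + (R + P) = 0 + 1/5 = 1/5
¬R = ¬1/5 = 0
((P · P) + (R + P)) + ¬R = 1/5 + 0 = 1/5
((Q ⇒ Q) ⇒ (P + (Q · P))) + (((P · P) + (R + P)) + ¬R) = 0 + 1/5 = 1/5
No assignment yields a value below 1/5, so this is the minimum.

1/5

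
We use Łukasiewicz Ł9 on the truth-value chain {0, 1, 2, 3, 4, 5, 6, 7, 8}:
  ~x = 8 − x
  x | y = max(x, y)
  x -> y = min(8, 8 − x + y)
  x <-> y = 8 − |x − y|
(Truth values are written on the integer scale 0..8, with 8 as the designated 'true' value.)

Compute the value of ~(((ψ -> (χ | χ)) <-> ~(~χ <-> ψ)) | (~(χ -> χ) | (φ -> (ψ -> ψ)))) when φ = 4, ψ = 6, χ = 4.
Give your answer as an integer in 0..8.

0

χ | χ = 4 | 4 = 4
ψ -> (χ | χ) = 6 -> 4 = 6
~χ = ~4 = 4
~χ <-> ψ = 4 <-> 6 = 6
~(~χ <-> ψ) = ~6 = 2
(ψ -> (χ | χ)) <-> ~(~χ <-> ψ) = 6 <-> 2 = 4
χ -> χ = 4 -> 4 = 8
~(χ -> χ) = ~8 = 0
ψ -> ψ = 6 -> 6 = 8
φ -> (ψ -> ψ) = 4 -> 8 = 8
~(χ -> χ) | (φ -> (ψ -> ψ)) = 0 | 8 = 8
((ψ -> (χ | χ)) <-> ~(~χ <-> ψ)) | (~(χ -> χ) | (φ -> (ψ -> ψ))) = 4 | 8 = 8
~(((ψ -> (χ | χ)) <-> ~(~χ <-> ψ)) | (~(χ -> χ) | (φ -> (ψ -> ψ)))) = ~8 = 0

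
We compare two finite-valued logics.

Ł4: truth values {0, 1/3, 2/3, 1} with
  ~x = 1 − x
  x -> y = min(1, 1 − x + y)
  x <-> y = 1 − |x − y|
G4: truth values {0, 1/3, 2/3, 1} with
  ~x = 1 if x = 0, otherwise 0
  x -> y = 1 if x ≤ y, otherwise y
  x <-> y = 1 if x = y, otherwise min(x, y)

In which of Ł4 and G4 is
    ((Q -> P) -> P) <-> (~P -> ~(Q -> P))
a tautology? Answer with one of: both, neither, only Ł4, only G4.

In Ł4: every assignment gives 1 — tautology.
In G4: at P = 1/3, Q = 0 the value is 1/3 — not a tautology.

only Ł4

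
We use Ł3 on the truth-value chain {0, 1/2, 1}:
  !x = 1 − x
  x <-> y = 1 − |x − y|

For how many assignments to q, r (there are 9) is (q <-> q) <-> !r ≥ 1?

q = 0, r = 0 ↦ 1  ≥
q = 0, r = 1/2 ↦ 1/2  <
q = 0, r = 1 ↦ 0  <
q = 1/2, r = 0 ↦ 1  ≥
q = 1/2, r = 1/2 ↦ 1/2  <
q = 1/2, r = 1 ↦ 0  <
q = 1, r = 0 ↦ 1  ≥
q = 1, r = 1/2 ↦ 1/2  <
q = 1, r = 1 ↦ 0  <
So 3 of the 9 assignments meet the threshold.

3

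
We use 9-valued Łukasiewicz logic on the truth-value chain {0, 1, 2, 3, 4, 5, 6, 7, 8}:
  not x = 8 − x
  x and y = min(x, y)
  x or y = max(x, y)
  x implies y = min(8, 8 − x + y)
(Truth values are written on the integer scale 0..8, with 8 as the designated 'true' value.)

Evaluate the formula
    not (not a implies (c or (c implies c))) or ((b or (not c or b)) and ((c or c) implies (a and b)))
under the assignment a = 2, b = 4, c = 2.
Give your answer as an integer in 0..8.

not a = not 2 = 6
c implies c = 2 implies 2 = 8
c or (c implies c) = 2 or 8 = 8
not a implies (c or (c implies c)) = 6 implies 8 = 8
not (not a implies (c or (c implies c))) = not 8 = 0
not c = not 2 = 6
not c or b = 6 or 4 = 6
b or (not c or b) = 4 or 6 = 6
c or c = 2 or 2 = 2
a and b = 2 and 4 = 2
(c or c) implies (a and b) = 2 implies 2 = 8
(b or (not c or b)) and ((c or c) implies (a and b)) = 6 and 8 = 6
not (not a implies (c or (c implies c))) or ((b or (not c or b)) and ((c or c) implies (a and b))) = 0 or 6 = 6

6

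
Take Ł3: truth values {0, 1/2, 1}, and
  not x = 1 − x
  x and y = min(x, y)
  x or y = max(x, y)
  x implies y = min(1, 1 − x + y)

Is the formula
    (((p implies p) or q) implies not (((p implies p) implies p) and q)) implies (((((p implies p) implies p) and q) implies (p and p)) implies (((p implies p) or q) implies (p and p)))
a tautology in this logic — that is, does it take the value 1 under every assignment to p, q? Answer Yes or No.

Counterexample: take p = 0, q = 0.
p implies p = 0 implies 0 = 1
(p implies p) or q = 1 or 0 = 1
p implies p = 0 implies 0 = 1
(p implies p) implies p = 1 implies 0 = 0
((p implies p) implies p) and q = 0 and 0 = 0
not (((p implies p) implies p) and q) = not 0 = 1
((p implies p) or q) implies not (((p implies p) implies p) and q) = 1 implies 1 = 1
p implies p = 0 implies 0 = 1
(p implies p) implies p = 1 implies 0 = 0
((p implies p) implies p) and q = 0 and 0 = 0
p and p = 0 and 0 = 0
(((p implies p) implies p) and q) implies (p and p) = 0 implies 0 = 1
p implies p = 0 implies 0 = 1
(p implies p) or q = 1 or 0 = 1
p and p = 0 and 0 = 0
((p implies p) or q) implies (p and p) = 1 implies 0 = 0
((((p implies p) implies p) and q) implies (p and p)) implies (((p implies p) or q) implies (p and p)) = 1 implies 0 = 0
(((p implies p) or q) implies not (((p implies p) implies p) and q)) implies (((((p implies p) implies p) and q) implies (p and p)) implies (((p implies p) or q) implies (p and p))) = 1 implies 0 = 0
This gives 0 ≠ 1.

No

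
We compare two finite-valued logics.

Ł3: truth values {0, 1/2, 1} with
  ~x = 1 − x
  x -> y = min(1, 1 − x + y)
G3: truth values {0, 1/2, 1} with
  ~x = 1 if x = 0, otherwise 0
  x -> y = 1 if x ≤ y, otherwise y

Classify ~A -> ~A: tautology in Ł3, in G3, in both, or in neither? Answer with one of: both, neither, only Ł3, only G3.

both

In Ł3: every assignment gives 1 — tautology.
In G3: every assignment gives 1 — tautology.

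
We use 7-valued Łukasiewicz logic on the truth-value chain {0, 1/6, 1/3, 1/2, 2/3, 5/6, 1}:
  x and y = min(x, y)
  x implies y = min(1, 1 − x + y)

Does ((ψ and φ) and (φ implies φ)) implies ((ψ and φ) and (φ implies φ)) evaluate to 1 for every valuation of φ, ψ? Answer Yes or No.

Yes

At φ = 1/6, ψ = 1, for instance:
ψ and φ = 1 and 1/6 = 1/6
φ implies φ = 1/6 implies 1/6 = 1
(ψ and φ) and (φ implies φ) = 1/6 and 1 = 1/6
((ψ and φ) and (φ implies φ)) implies ((ψ and φ) and (φ implies φ)) = 1/6 implies 1/6 = 1
and checking the remaining 48 assignments likewise gives ≥ 1 in every case.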